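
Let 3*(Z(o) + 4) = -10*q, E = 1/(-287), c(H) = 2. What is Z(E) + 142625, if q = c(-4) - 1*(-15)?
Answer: 427693/3 ≈ 1.4256e+5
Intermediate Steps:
E = -1/287 ≈ -0.0034843
q = 17 (q = 2 - 1*(-15) = 2 + 15 = 17)
Z(o) = -182/3 (Z(o) = -4 + (-10*17)/3 = -4 + (⅓)*(-170) = -4 - 170/3 = -182/3)
Z(E) + 142625 = -182/3 + 142625 = 427693/3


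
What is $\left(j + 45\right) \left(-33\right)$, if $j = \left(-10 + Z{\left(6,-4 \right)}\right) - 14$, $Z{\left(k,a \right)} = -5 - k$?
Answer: $-330$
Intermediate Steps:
$j = -35$ ($j = \left(-10 - 11\right) - 14 = -21 - 14 = -35$)
$\left(j + 45\right) \left(-33\right) = \left(-35 + 45\right) \left(-33\right) = 10 \left(-33\right) = -330$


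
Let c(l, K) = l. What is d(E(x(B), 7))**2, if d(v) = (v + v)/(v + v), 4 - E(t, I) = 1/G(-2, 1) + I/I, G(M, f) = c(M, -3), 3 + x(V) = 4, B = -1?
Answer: 1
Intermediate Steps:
x(V) = 1 (x(V) = -3 + 4 = 1)
G(M, f) = M
E(t, I) = 7/2 (E(t, I) = 4 - (1/(-2) + I/I) = 4 - (1*(-1/2) + 1) = 4 - (-1/2 + 1) = 4 - 1*1/2 = 4 - 1/2 = 7/2)
d(v) = 1 (d(v) = (2*v)/((2*v)) = (2*v)*(1/(2*v)) = 1)
d(E(x(B), 7))**2 = 1**2 = 1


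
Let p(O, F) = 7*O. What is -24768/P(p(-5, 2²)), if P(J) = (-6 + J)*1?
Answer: 24768/41 ≈ 604.10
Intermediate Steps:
P(J) = -6 + J
-24768/P(p(-5, 2²)) = -24768/(-6 + 7*(-5)) = -24768/(-6 - 35) = -24768/(-41) = -24768*(-1/41) = 24768/41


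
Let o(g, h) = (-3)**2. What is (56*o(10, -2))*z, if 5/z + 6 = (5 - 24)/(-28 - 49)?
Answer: -194040/443 ≈ -438.01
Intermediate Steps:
z = -385/443 (z = 5/(-6 + (5 - 24)/(-28 - 49)) = 5/(-6 - 19/(-77)) = 5/(-6 - 19*(-1/77)) = 5/(-6 + 19/77) = 5/(-443/77) = 5*(-77/443) = -385/443 ≈ -0.86907)
o(g, h) = 9
(56*o(10, -2))*z = (56*9)*(-385/443) = 504*(-385/443) = -194040/443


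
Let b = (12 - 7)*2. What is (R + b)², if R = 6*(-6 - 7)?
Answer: 4624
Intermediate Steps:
R = -78 (R = 6*(-13) = -78)
b = 10 (b = 5*2 = 10)
(R + b)² = (-78 + 10)² = (-68)² = 4624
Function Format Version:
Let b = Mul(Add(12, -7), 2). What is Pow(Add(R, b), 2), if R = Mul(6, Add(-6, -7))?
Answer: 4624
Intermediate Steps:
R = -78 (R = Mul(6, -13) = -78)
b = 10 (b = Mul(5, 2) = 10)
Pow(Add(R, b), 2) = Pow(Add(-78, 10), 2) = Pow(-68, 2) = 4624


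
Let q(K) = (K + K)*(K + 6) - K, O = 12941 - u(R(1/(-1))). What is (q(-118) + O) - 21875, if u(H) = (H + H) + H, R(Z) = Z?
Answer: 17619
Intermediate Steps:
u(H) = 3*H (u(H) = 2*H + H = 3*H)
O = 12944 (O = 12941 - 3/(-1) = 12941 - 3*(-1) = 12941 - 1*(-3) = 12941 + 3 = 12944)
q(K) = -K + 2*K*(6 + K) (q(K) = (2*K)*(6 + K) - K = 2*K*(6 + K) - K = -K + 2*K*(6 + K))
(q(-118) + O) - 21875 = (-118*(11 + 2*(-118)) + 12944) - 21875 = (-118*(11 - 236) + 12944) - 21875 = (-118*(-225) + 12944) - 21875 = (26550 + 12944) - 21875 = 39494 - 21875 = 17619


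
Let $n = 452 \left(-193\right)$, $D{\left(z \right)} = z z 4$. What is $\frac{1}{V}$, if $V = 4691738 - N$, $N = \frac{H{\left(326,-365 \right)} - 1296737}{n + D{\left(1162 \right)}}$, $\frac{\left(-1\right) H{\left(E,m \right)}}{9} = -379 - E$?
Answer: $\frac{1328435}{6232669292628} \approx 2.1314 \cdot 10^{-7}$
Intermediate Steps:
$H{\left(E,m \right)} = 3411 + 9 E$ ($H{\left(E,m \right)} = - 9 \left(-379 - E\right) = 3411 + 9 E$)
$D{\left(z \right)} = 4 z^{2}$ ($D{\left(z \right)} = z^{2} \cdot 4 = 4 z^{2}$)
$n = -87236$
$N = - \frac{322598}{1328435}$ ($N = \frac{\left(3411 + 9 \cdot 326\right) - 1296737}{-87236 + 4 \cdot 1162^{2}} = \frac{\left(3411 + 2934\right) - 1296737}{-87236 + 4 \cdot 1350244} = \frac{6345 - 1296737}{-87236 + 5400976} = - \frac{1290392}{5313740} = \left(-1290392\right) \frac{1}{5313740} = - \frac{322598}{1328435} \approx -0.24284$)
$V = \frac{6232669292628}{1328435}$ ($V = 4691738 - - \frac{322598}{1328435} = 4691738 + \frac{322598}{1328435} = \frac{6232669292628}{1328435} \approx 4.6917 \cdot 10^{6}$)
$\frac{1}{V} = \frac{1}{\frac{6232669292628}{1328435}} = \frac{1328435}{6232669292628}$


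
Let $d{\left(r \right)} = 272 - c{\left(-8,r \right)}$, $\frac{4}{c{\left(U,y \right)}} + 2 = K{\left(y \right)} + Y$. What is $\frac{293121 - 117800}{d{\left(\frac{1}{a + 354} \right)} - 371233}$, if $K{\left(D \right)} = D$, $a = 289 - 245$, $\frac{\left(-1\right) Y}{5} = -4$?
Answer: $- \frac{1256174965}{2657937157} \approx -0.47261$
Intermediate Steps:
$Y = 20$ ($Y = \left(-5\right) \left(-4\right) = 20$)
$a = 44$
$c{\left(U,y \right)} = \frac{4}{18 + y}$ ($c{\left(U,y \right)} = \frac{4}{-2 + \left(y + 20\right)} = \frac{4}{-2 + \left(20 + y\right)} = \frac{4}{18 + y}$)
$d{\left(r \right)} = 272 - \frac{4}{18 + r}$
$\frac{293121 - 117800}{d{\left(\frac{1}{a + 354} \right)} - 371233} = \frac{293121 - 117800}{\frac{4 \left(1223 + \frac{68}{44 + 354}\right)}{18 + \frac{1}{44 + 354}} - 371233} = \frac{175321}{\frac{4 \left(1223 + \frac{68}{398}\right)}{18 + \frac{1}{398}} - 371233} = \frac{175321}{\frac{4 \left(1223 + 68 \cdot \frac{1}{398}\right)}{18 + \frac{1}{398}} - 371233} = \frac{175321}{\frac{4 \left(1223 + \frac{34}{199}\right)}{\frac{7165}{398}} - 371233} = \frac{175321}{4 \cdot \frac{398}{7165} \cdot \frac{243411}{199} - 371233} = \frac{175321}{\frac{1947288}{7165} - 371233} = \frac{175321}{- \frac{2657937157}{7165}} = 175321 \left(- \frac{7165}{2657937157}\right) = - \frac{1256174965}{2657937157}$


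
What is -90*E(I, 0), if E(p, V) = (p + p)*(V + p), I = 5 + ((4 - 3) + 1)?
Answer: -8820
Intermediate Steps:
I = 7 (I = 5 + (1 + 1) = 5 + 2 = 7)
E(p, V) = 2*p*(V + p) (E(p, V) = (2*p)*(V + p) = 2*p*(V + p))
-90*E(I, 0) = -180*7*(0 + 7) = -180*7*7 = -90*98 = -8820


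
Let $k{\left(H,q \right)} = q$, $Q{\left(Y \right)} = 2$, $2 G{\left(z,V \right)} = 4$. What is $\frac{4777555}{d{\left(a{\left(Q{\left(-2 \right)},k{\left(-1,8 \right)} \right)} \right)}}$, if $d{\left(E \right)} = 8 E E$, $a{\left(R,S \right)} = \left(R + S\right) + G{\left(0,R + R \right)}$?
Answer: $\frac{4777555}{1152} \approx 4147.2$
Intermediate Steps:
$G{\left(z,V \right)} = 2$ ($G{\left(z,V \right)} = \frac{1}{2} \cdot 4 = 2$)
$a{\left(R,S \right)} = 2 + R + S$ ($a{\left(R,S \right)} = \left(R + S\right) + 2 = 2 + R + S$)
$d{\left(E \right)} = 8 E^{2}$
$\frac{4777555}{d{\left(a{\left(Q{\left(-2 \right)},k{\left(-1,8 \right)} \right)} \right)}} = \frac{4777555}{8 \left(2 + 2 + 8\right)^{2}} = \frac{4777555}{8 \cdot 12^{2}} = \frac{4777555}{8 \cdot 144} = \frac{4777555}{1152}$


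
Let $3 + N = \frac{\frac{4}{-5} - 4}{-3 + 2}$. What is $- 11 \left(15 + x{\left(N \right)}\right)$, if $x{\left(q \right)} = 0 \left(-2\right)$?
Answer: $-165$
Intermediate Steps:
$N = \frac{9}{5}$ ($N = -3 + \frac{\frac{4}{-5} - 4}{-3 + 2} = -3 + \frac{4 \left(- \frac{1}{5}\right) - 4}{-1} = -3 + \left(- \frac{4}{5} - 4\right) \left(-1\right) = -3 - - \frac{24}{5} = -3 + \frac{24}{5} = \frac{9}{5} \approx 1.8$)
$x{\left(q \right)} = 0$
$- 11 \left(15 + x{\left(N \right)}\right) = - 11 \left(15 + 0\right) = \left(-11\right) 15 = -165$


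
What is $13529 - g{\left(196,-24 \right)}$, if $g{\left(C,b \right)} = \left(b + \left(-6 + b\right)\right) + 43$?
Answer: $13540$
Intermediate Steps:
$g{\left(C,b \right)} = 37 + 2 b$ ($g{\left(C,b \right)} = \left(-6 + 2 b\right) + 43 = 37 + 2 b$)
$13529 - g{\left(196,-24 \right)} = 13529 - \left(37 + 2 \left(-24\right)\right) = 13529 - \left(37 - 48\right) = 13529 - -11 = 13529 + 11 = 13540$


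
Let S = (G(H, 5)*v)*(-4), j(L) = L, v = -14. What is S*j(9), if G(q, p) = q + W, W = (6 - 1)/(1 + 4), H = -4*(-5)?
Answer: 10584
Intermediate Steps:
H = 20
W = 1 (W = 5/5 = 5*(1/5) = 1)
G(q, p) = 1 + q (G(q, p) = q + 1 = 1 + q)
S = 1176 (S = ((1 + 20)*(-14))*(-4) = (21*(-14))*(-4) = -294*(-4) = 1176)
S*j(9) = 1176*9 = 10584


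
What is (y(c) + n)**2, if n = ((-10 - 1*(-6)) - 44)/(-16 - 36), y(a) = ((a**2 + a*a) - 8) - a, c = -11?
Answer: 10220809/169 ≈ 60478.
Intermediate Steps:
y(a) = -8 - a + 2*a**2 (y(a) = ((a**2 + a**2) - 8) - a = (2*a**2 - 8) - a = (-8 + 2*a**2) - a = -8 - a + 2*a**2)
n = 12/13 (n = ((-10 + 6) - 44)/(-52) = (-4 - 44)*(-1/52) = -48*(-1/52) = 12/13 ≈ 0.92308)
(y(c) + n)**2 = ((-8 - 1*(-11) + 2*(-11)**2) + 12/13)**2 = ((-8 + 11 + 2*121) + 12/13)**2 = ((-8 + 11 + 242) + 12/13)**2 = (245 + 12/13)**2 = (3197/13)**2 = 10220809/169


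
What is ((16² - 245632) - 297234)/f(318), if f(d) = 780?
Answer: -18087/26 ≈ -695.65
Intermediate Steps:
((16² - 245632) - 297234)/f(318) = ((16² - 245632) - 297234)/780 = ((256 - 245632) - 297234)*(1/780) = (-245376 - 297234)*(1/780) = -542610*1/780 = -18087/26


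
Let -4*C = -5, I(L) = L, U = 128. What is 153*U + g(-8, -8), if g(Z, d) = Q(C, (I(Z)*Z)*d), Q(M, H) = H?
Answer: 19072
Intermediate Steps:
C = 5/4 (C = -¼*(-5) = 5/4 ≈ 1.2500)
g(Z, d) = d*Z² (g(Z, d) = (Z*Z)*d = Z²*d = d*Z²)
153*U + g(-8, -8) = 153*128 - 8*(-8)² = 19584 - 8*64 = 19584 - 512 = 19072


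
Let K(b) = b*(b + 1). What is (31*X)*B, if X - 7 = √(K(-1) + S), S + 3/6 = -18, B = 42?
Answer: 9114 + 651*I*√74 ≈ 9114.0 + 5600.1*I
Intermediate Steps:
K(b) = b*(1 + b)
S = -37/2 (S = -½ - 18 = -37/2 ≈ -18.500)
X = 7 + I*√74/2 (X = 7 + √(-(1 - 1) - 37/2) = 7 + √(-1*0 - 37/2) = 7 + √(0 - 37/2) = 7 + √(-37/2) = 7 + I*√74/2 ≈ 7.0 + 4.3012*I)
(31*X)*B = (31*(7 + I*√74/2))*42 = (217 + 31*I*√74/2)*42 = 9114 + 651*I*√74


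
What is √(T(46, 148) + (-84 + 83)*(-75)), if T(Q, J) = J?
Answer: √223 ≈ 14.933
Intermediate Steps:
√(T(46, 148) + (-84 + 83)*(-75)) = √(148 + (-84 + 83)*(-75)) = √(148 - 1*(-75)) = √(148 + 75) = √223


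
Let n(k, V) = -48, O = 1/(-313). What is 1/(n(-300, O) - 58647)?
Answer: -1/58695 ≈ -1.7037e-5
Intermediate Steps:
O = -1/313 ≈ -0.0031949
1/(n(-300, O) - 58647) = 1/(-48 - 58647) = 1/(-58695) = -1/58695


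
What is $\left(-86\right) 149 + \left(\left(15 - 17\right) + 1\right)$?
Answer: $-12815$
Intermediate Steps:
$\left(-86\right) 149 + \left(\left(15 - 17\right) + 1\right) = -12814 + \left(-2 + 1\right) = -12814 - 1 = -12815$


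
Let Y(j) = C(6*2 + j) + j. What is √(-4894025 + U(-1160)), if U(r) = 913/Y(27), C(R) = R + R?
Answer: 4*I*√3372283110/105 ≈ 2212.2*I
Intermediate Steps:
C(R) = 2*R
Y(j) = 24 + 3*j (Y(j) = 2*(6*2 + j) + j = 2*(12 + j) + j = (24 + 2*j) + j = 24 + 3*j)
U(r) = 913/105 (U(r) = 913/(24 + 3*27) = 913/(24 + 81) = 913/105)
√(-4894025 + U(-1160)) = √(-4894025 + 913/105) = √(-513871712/105) = 4*I*√3372283110/105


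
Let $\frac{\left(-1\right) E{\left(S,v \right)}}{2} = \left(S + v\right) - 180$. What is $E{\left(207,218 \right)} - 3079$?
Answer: $-3569$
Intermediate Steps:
$E{\left(S,v \right)} = 360 - 2 S - 2 v$ ($E{\left(S,v \right)} = - 2 \left(\left(S + v\right) - 180\right) = - 2 \left(-180 + S + v\right) = 360 - 2 S - 2 v$)
$E{\left(207,218 \right)} - 3079 = \left(360 - 414 - 436\right) - 3079 = -490 - 3079 = -3569$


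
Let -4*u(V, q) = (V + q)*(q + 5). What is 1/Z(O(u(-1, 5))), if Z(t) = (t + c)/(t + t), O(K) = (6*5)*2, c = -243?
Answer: -40/61 ≈ -0.65574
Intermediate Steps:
u(V, q) = -(5 + q)*(V + q)/4 (u(V, q) = -(V + q)*(q + 5)/4 = -(V + q)*(5 + q)/4 = -(5 + q)*(V + q)/4)
O(K) = 60 (O(K) = 30*2 = 60)
Z(t) = (-243 + t)/(2*t) (Z(t) = (t - 243)/(t + t) = (-243 + t)/((2*t)) = (-243 + t)*(1/(2*t)) = (-243 + t)/(2*t))
1/Z(O(u(-1, 5))) = 1/((½)*(-243 + 60)/60) = 1/((½)*(1/60)*(-183)) = 1/(-61/40) = -40/61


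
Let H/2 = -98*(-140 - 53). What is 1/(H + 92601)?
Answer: 1/130429 ≈ 7.6670e-6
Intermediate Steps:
H = 37828 (H = 2*(-98*(-140 - 53)) = 2*(-98*(-193)) = 2*18914 = 37828)
1/(H + 92601) = 1/(37828 + 92601) = 1/130429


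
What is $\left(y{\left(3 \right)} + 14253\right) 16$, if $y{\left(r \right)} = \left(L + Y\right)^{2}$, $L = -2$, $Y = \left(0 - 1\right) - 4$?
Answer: $228832$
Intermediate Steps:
$Y = -5$ ($Y = -1 - 4 = -5$)
$y{\left(r \right)} = 49$ ($y{\left(r \right)} = \left(-2 - 5\right)^{2} = \left(-7\right)^{2} = 49$)
$\left(y{\left(3 \right)} + 14253\right) 16 = \left(49 + 14253\right) 16 = 14302 \cdot 16 = 228832$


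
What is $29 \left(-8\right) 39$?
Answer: $-9048$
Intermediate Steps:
$29 \left(-8\right) 39 = \left(-232\right) 39 = -9048$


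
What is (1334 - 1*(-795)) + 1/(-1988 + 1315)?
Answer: 1432816/673 ≈ 2129.0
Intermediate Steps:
(1334 - 1*(-795)) + 1/(-1988 + 1315) = (1334 + 795) + 1/(-673) = 2129 - 1/673 = 1432816/673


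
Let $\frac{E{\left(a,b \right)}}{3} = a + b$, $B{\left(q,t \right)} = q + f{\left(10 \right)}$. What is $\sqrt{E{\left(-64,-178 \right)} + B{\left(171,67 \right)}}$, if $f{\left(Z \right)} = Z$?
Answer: $i \sqrt{545} \approx 23.345 i$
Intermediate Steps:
$B{\left(q,t \right)} = 10 + q$ ($B{\left(q,t \right)} = q + 10 = 10 + q$)
$E{\left(a,b \right)} = 3 a + 3 b$ ($E{\left(a,b \right)} = 3 \left(a + b\right) = 3 a + 3 b$)
$\sqrt{E{\left(-64,-178 \right)} + B{\left(171,67 \right)}} = \sqrt{\left(3 \left(-64\right) + 3 \left(-178\right)\right) + \left(10 + 171\right)} = \sqrt{\left(-192 - 534\right) + 181} = \sqrt{-726 + 181} = \sqrt{-545} = i \sqrt{545}$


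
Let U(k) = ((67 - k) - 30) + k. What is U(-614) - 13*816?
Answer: -10571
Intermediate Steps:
U(k) = 37 (U(k) = (37 - k) + k = 37)
U(-614) - 13*816 = 37 - 13*816 = 37 - 10608 = -10571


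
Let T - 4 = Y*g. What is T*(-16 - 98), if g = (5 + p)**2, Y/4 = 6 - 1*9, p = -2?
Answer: 11856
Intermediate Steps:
Y = -12 (Y = 4*(6 - 1*9) = 4*(6 - 9) = 4*(-3) = -12)
g = 9 (g = (5 - 2)**2 = 3**2 = 9)
T = -104 (T = 4 - 12*9 = 4 - 108 = -104)
T*(-16 - 98) = -104*(-16 - 98) = -104*(-114) = 11856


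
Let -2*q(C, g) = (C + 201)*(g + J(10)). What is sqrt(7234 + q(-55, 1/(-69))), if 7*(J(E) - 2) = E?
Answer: sqrt(1629470535)/483 ≈ 83.575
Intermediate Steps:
J(E) = 2 + E/7
q(C, g) = -(201 + C)*(24/7 + g)/2 (q(C, g) = -(C + 201)*(g + (2 + (1/7)*10))/2 = -(201 + C)*(g + (2 + 10/7))/2 = -(201 + C)*(g + 24/7)/2 = -(201 + C)*(24/7 + g)/2)
sqrt(7234 + q(-55, 1/(-69))) = sqrt(7234 + (-2412/7 - 201/2/(-69) - 12/7*(-55) - 1/2*(-55)/(-69))) = sqrt(7234 + (-2412/7 - 201/2*(-1/69) + 660/7 - 1/2*(-55)*(-1/69))) = sqrt(7234 + (-2412/7 + 67/46 + 660/7 - 55/138)) = sqrt(7234 - 120377/483) = sqrt(3373645/483) = sqrt(1629470535)/483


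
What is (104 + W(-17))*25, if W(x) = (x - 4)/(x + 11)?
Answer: 5375/2 ≈ 2687.5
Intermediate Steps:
W(x) = (-4 + x)/(11 + x)
(104 + W(-17))*25 = (104 + (-4 - 17)/(11 - 17))*25 = (104 - 21/(-6))*25 = (104 - 1/6*(-21))*25 = (104 + 7/2)*25 = (215/2)*25 = 5375/2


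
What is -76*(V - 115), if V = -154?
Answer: 20444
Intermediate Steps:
-76*(V - 115) = -76*(-154 - 115) = -76*(-269) = 20444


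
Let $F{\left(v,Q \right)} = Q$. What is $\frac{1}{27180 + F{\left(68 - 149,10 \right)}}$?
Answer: $\frac{1}{27190} \approx 3.6778 \cdot 10^{-5}$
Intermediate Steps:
$\frac{1}{27180 + F{\left(68 - 149,10 \right)}} = \frac{1}{27180 + 10} = \frac{1}{27190}$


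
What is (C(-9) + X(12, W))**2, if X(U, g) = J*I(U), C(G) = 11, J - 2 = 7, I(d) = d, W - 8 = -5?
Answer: 14161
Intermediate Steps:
W = 3 (W = 8 - 5 = 3)
J = 9 (J = 2 + 7 = 9)
X(U, g) = 9*U
(C(-9) + X(12, W))**2 = (11 + 9*12)**2 = (11 + 108)**2 = 119**2 = 14161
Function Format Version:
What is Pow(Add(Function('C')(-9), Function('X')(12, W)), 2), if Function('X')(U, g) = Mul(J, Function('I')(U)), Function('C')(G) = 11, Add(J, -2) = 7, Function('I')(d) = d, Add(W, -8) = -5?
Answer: 14161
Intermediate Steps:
W = 3 (W = Add(8, -5) = 3)
J = 9 (J = Add(2, 7) = 9)
Function('X')(U, g) = Mul(9, U)
Pow(Add(Function('C')(-9), Function('X')(12, W)), 2) = Pow(Add(11, Mul(9, 12)), 2) = Pow(Add(11, 108), 2) = Pow(119, 2) = 14161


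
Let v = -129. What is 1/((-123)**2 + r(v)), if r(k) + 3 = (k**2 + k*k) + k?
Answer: 1/48279 ≈ 2.0713e-5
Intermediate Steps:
r(k) = -3 + k + 2*k**2 (r(k) = -3 + ((k**2 + k*k) + k) = -3 + ((k**2 + k**2) + k) = -3 + (2*k**2 + k) = -3 + (k + 2*k**2) = -3 + k + 2*k**2)
1/((-123)**2 + r(v)) = 1/((-123)**2 + (-3 - 129 + 2*(-129)**2)) = 1/(15129 + (-3 - 129 + 2*16641)) = 1/(15129 + (-3 - 129 + 33282)) = 1/(15129 + 33150) = 1/48279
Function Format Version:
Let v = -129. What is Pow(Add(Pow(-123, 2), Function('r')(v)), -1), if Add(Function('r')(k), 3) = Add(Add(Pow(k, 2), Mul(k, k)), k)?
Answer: Rational(1, 48279) ≈ 2.0713e-5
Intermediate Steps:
Function('r')(k) = Add(-3, k, Mul(2, Pow(k, 2))) (Function('r')(k) = Add(-3, Add(Add(Pow(k, 2), Mul(k, k)), k)) = Add(-3, Add(Add(Pow(k, 2), Pow(k, 2)), k)) = Add(-3, Add(Mul(2, Pow(k, 2)), k)) = Add(-3, Add(k, Mul(2, Pow(k, 2)))) = Add(-3, k, Mul(2, Pow(k, 2))))
Pow(Add(Pow(-123, 2), Function('r')(v)), -1) = Pow(Add(Pow(-123, 2), Add(-3, -129, Mul(2, Pow(-129, 2)))), -1) = Pow(Add(15129, Add(-3, -129, Mul(2, 16641))), -1) = Pow(Add(15129, Add(-3, -129, 33282)), -1) = Pow(Add(15129, 33150), -1) = Pow(48279, -1) = Rational(1, 48279)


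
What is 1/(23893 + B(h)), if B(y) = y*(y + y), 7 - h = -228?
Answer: 1/134343 ≈ 7.4436e-6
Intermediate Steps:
h = 235 (h = 7 - 1*(-228) = 7 + 228 = 235)
B(y) = 2*y² (B(y) = y*(2*y) = 2*y²)
1/(23893 + B(h)) = 1/(23893 + 2*235²) = 1/(23893 + 2*55225) = 1/(23893 + 110450) = 1/134343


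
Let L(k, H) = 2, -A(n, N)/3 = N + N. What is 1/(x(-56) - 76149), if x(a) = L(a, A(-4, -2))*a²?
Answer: -1/69877 ≈ -1.4311e-5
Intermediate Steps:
A(n, N) = -6*N (A(n, N) = -3*(N + N) = -6*N)
x(a) = 2*a²
1/(x(-56) - 76149) = 1/(2*(-56)² - 76149) = 1/(2*3136 - 76149) = 1/(6272 - 76149) = 1/(-69877) = -1/69877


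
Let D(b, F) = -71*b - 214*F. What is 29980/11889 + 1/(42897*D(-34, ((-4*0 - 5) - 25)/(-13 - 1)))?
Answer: 5867826893501/2326971100968 ≈ 2.5217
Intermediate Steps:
D(b, F) = -214*F - 71*b
29980/11889 + 1/(42897*D(-34, ((-4*0 - 5) - 25)/(-13 - 1))) = 29980/11889 + 1/(42897*(-214*((-4*0 - 5) - 25)/(-13 - 1) - 71*(-34))) = 29980*(1/11889) + 1/(42897*(-214*((0 - 5) - 25)/(-14) + 2414)) = 29980/11889 + 1/(42897*(-214*(-5 - 25)*(-1)/14 + 2414)) = 29980/11889 + 1/(42897*(-(-6420)*(-1)/14 + 2414)) = 29980/11889 + 1/(42897*(-214*15/7 + 2414)) = 29980/11889 + 1/(42897*(-3210/7 + 2414)) = 29980/11889 + 1/(42897*(13688/7)) = 29980/11889 + (1/42897)*(7/13688) = 29980/11889 + 7/587174136 = 5867826893501/2326971100968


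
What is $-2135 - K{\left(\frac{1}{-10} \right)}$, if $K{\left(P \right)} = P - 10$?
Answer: $- \frac{21249}{10} \approx -2124.9$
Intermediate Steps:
$K{\left(P \right)} = -10 + P$
$-2135 - K{\left(\frac{1}{-10} \right)} = -2135 - \left(-10 + \frac{1}{-10}\right) = -2135 - \left(-10 - \frac{1}{10}\right) = -2135 - - \frac{101}{10} = -2135 + \frac{101}{10} = - \frac{21249}{10}$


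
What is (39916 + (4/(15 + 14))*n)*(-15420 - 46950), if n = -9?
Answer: -72195021360/29 ≈ -2.4895e+9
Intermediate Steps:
(39916 + (4/(15 + 14))*n)*(-15420 - 46950) = (39916 + (4/(15 + 14))*(-9))*(-15420 - 46950) = (39916 + (4/29)*(-9))*(-62370) = (39916 - 36/29)*(-62370) = (1157528/29)*(-62370) = -72195021360/29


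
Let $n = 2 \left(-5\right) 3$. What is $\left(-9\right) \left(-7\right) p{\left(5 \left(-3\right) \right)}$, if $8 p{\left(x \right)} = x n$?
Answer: $\frac{14175}{4} \approx 3543.8$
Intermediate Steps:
$n = -30$ ($n = \left(-10\right) 3 = -30$)
$p{\left(x \right)} = - \frac{15 x}{4}$ ($p{\left(x \right)} = \frac{x \left(-30\right)}{8} = \frac{\left(-30\right) x}{8} = - \frac{15 x}{4}$)
$\left(-9\right) \left(-7\right) p{\left(5 \left(-3\right) \right)} = \left(-9\right) \left(-7\right) \left(- \frac{15 \cdot 5 \left(-3\right)}{4}\right) = 63 \left(\left(- \frac{15}{4}\right) \left(-15\right)\right) = 63 \cdot \frac{225}{4} = \frac{14175}{4}$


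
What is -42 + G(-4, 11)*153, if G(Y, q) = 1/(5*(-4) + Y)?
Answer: -387/8 ≈ -48.375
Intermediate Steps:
G(Y, q) = 1/(-20 + Y)
-42 + G(-4, 11)*153 = -42 + 153/(-20 - 4) = -42 + 153/(-24) = -42 - 1/24*153 = -42 - 51/8 = -387/8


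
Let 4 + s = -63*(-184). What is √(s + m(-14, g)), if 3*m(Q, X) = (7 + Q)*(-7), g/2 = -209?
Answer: √104439/3 ≈ 107.72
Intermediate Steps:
g = -418 (g = 2*(-209) = -418)
m(Q, X) = -49/3 - 7*Q/3 (m(Q, X) = ((7 + Q)*(-7))/3 = (-49 - 7*Q)/3 = -49/3 - 7*Q/3)
s = 11588 (s = -4 - 63*(-184) = -4 + 11592 = 11588)
√(s + m(-14, g)) = √(11588 + (-49/3 - 7/3*(-14))) = √(11588 + (-49/3 + 98/3)) = √(11588 + 49/3) = √(34813/3) = √104439/3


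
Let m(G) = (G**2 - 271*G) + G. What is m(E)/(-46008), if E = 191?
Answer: 15089/46008 ≈ 0.32796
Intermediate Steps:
m(G) = G**2 - 270*G
m(E)/(-46008) = (191*(-270 + 191))/(-46008) = (191*(-79))*(-1/46008) = -15089*(-1/46008) = 15089/46008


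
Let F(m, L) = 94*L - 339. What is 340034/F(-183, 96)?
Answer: 340034/8685 ≈ 39.152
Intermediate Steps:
F(m, L) = -339 + 94*L
340034/F(-183, 96) = 340034/(-339 + 94*96) = 340034/(-339 + 9024) = 340034/8685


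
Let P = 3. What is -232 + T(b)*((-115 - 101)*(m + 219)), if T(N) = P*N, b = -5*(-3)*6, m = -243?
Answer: 1399448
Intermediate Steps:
b = 90 (b = 15*6 = 90)
T(N) = 3*N
-232 + T(b)*((-115 - 101)*(m + 219)) = -232 + (3*90)*((-115 - 101)*(-243 + 219)) = -232 + 270*(-216*(-24)) = -232 + 270*5184 = -232 + 1399680 = 1399448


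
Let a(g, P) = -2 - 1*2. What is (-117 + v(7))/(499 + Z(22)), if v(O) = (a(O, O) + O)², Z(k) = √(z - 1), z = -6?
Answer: -13473/62252 + 27*I*√7/62252 ≈ -0.21643 + 0.0011475*I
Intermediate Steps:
a(g, P) = -4 (a(g, P) = -2 - 2 = -4)
Z(k) = I*√7 (Z(k) = √(-6 - 1) = √(-7) = I*√7)
v(O) = (-4 + O)²
(-117 + v(7))/(499 + Z(22)) = (-117 + (-4 + 7)²)/(499 + I*√7) = (-117 + 3²)/(499 + I*√7) = (-117 + 9)/(499 + I*√7) = -108/(499 + I*√7)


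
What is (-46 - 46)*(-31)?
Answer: 2852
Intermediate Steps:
(-46 - 46)*(-31) = -92*(-31) = 2852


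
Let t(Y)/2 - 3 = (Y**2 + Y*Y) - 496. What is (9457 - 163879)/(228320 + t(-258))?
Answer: -25737/82265 ≈ -0.31285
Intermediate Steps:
t(Y) = -986 + 4*Y**2 (t(Y) = 6 + 2*((Y**2 + Y*Y) - 496) = 6 + 2*((Y**2 + Y**2) - 496) = 6 + 2*(2*Y**2 - 496) = 6 + 2*(-496 + 2*Y**2) = 6 + (-992 + 4*Y**2) = -986 + 4*Y**2)
(9457 - 163879)/(228320 + t(-258)) = (9457 - 163879)/(228320 + (-986 + 4*(-258)**2)) = -154422/(228320 + (-986 + 4*66564)) = -154422/(228320 + (-986 + 266256)) = -154422/(228320 + 265270) = -154422/493590 = -154422*1/493590 = -25737/82265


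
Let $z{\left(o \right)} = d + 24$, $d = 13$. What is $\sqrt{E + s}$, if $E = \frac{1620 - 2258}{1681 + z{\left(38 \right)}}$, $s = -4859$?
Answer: $\frac{30 i \sqrt{3984042}}{859} \approx 69.709 i$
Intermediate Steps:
$z{\left(o \right)} = 37$ ($z{\left(o \right)} = 13 + 24 = 37$)
$E = - \frac{319}{859}$ ($E = \frac{1620 - 2258}{1681 + 37} = - \frac{638}{1718} = \left(-638\right) \frac{1}{1718} = - \frac{319}{859} \approx -0.37136$)
$\sqrt{E + s} = \sqrt{- \frac{319}{859} - 4859} = \sqrt{- \frac{4174200}{859}} = \frac{30 i \sqrt{3984042}}{859}$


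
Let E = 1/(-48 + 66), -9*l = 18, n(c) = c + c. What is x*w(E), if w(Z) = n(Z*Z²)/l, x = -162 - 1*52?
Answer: 107/2916 ≈ 0.036694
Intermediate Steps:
n(c) = 2*c
x = -214 (x = -162 - 52 = -214)
l = -2 (l = -⅑*18 = -2)
E = 1/18 ≈ 0.055556
w(Z) = -Z³ (w(Z) = (2*(Z*Z²))/(-2) = (2*Z³)*(-½) = -Z³)
x*w(E) = -(-214)*(1/18)³ = -(-214)/5832 = -214*(-1/5832) = 107/2916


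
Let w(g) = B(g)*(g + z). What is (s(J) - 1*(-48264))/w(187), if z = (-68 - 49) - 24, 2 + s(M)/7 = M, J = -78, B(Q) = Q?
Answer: 23852/4301 ≈ 5.5457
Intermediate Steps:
s(M) = -14 + 7*M
z = -141 (z = -117 - 24 = -141)
w(g) = g*(-141 + g) (w(g) = g*(g - 141) = g*(-141 + g))
(s(J) - 1*(-48264))/w(187) = ((-14 + 7*(-78)) - 1*(-48264))/((187*(-141 + 187))) = ((-14 - 546) + 48264)/((187*46)) = (-560 + 48264)/8602 = 47704*(1/8602) = 23852/4301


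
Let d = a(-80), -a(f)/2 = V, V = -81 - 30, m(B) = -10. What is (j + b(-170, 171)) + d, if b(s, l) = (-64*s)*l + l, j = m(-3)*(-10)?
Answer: 1860973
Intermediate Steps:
j = 100 (j = -10*(-10) = 100)
V = -111
b(s, l) = l - 64*l*s (b(s, l) = -64*l*s + l = l - 64*l*s)
a(f) = 222 (a(f) = -2*(-111) = 222)
d = 222
(j + b(-170, 171)) + d = (100 + 171*(1 - 64*(-170))) + 222 = (100 + 171*(1 + 10880)) + 222 = (100 + 171*10881) + 222 = (100 + 1860651) + 222 = 1860751 + 222 = 1860973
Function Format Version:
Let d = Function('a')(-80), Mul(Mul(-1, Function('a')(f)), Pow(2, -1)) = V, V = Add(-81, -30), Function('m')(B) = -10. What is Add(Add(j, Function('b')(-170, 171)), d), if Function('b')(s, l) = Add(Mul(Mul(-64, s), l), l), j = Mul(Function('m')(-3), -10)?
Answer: 1860973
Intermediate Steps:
j = 100 (j = Mul(-10, -10) = 100)
V = -111
Function('b')(s, l) = Add(l, Mul(-64, l, s)) (Function('b')(s, l) = Add(Mul(-64, l, s), l) = Add(l, Mul(-64, l, s)))
Function('a')(f) = 222 (Function('a')(f) = Mul(-2, -111) = 222)
d = 222
Add(Add(j, Function('b')(-170, 171)), d) = Add(Add(100, Mul(171, Add(1, Mul(-64, -170)))), 222) = Add(Add(100, Mul(171, Add(1, 10880))), 222) = Add(Add(100, Mul(171, 10881)), 222) = Add(Add(100, 1860651), 222) = Add(1860751, 222) = 1860973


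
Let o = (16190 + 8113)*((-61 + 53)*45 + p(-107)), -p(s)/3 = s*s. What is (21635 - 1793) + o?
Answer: -843464379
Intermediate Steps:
p(s) = -3*s² (p(s) = -3*s*s = -3*s²)
o = -843484221 (o = (16190 + 8113)*((-61 + 53)*45 - 3*(-107)²) = 24303*(-8*45 - 3*11449) = 24303*(-360 - 34347) = 24303*(-34707) = -843484221)
(21635 - 1793) + o = (21635 - 1793) - 843484221 = 19842 - 843484221 = -843464379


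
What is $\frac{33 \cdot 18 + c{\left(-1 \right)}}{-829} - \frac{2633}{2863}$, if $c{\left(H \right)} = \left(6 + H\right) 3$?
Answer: $- \frac{3926324}{2373427} \approx -1.6543$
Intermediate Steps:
$c{\left(H \right)} = 18 + 3 H$
$\frac{33 \cdot 18 + c{\left(-1 \right)}}{-829} - \frac{2633}{2863} = \frac{33 \cdot 18 + \left(18 + 3 \left(-1\right)\right)}{-829} - \frac{2633}{2863} = \left(594 + \left(18 - 3\right)\right) \left(- \frac{1}{829}\right) - \frac{2633}{2863} = \left(594 + 15\right) \left(- \frac{1}{829}\right) - \frac{2633}{2863} = 609 \left(- \frac{1}{829}\right) - \frac{2633}{2863} = - \frac{609}{829} - \frac{2633}{2863} = - \frac{3926324}{2373427}$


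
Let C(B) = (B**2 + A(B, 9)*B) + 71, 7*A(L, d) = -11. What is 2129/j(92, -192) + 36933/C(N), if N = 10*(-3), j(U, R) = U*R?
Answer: 4551518201/125891328 ≈ 36.154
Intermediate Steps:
j(U, R) = R*U
N = -30
A(L, d) = -11/7 (A(L, d) = (1/7)*(-11) = -11/7)
C(B) = 71 + B**2 - 11*B/7 (C(B) = (B**2 - 11*B/7) + 71 = 71 + B**2 - 11*B/7)
2129/j(92, -192) + 36933/C(N) = 2129/((-192*92)) + 36933/(71 + (-30)**2 - 11/7*(-30)) = 2129/(-17664) + 36933/(71 + 900 + 330/7) = 2129*(-1/17664) + 36933/(7127/7) = -2129/17664 + 36933*(7/7127) = -2129/17664 + 258531/7127 = 4551518201/125891328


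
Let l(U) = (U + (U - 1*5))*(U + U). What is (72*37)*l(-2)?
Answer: 95904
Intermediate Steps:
l(U) = 2*U*(-5 + 2*U) (l(U) = (U + (U - 5))*(2*U) = (U + (-5 + U))*(2*U) = (-5 + 2*U)*(2*U) = 2*U*(-5 + 2*U))
(72*37)*l(-2) = (72*37)*(2*(-2)*(-5 + 2*(-2))) = 2664*(2*(-2)*(-5 - 4)) = 2664*(2*(-2)*(-9)) = 2664*36 = 95904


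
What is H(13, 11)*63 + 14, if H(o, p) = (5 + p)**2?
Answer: 16142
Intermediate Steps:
H(13, 11)*63 + 14 = (5 + 11)**2*63 + 14 = 16**2*63 + 14 = 256*63 + 14 = 16128 + 14 = 16142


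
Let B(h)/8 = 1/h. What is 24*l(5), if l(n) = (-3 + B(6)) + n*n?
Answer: 560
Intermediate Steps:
B(h) = 8/h
l(n) = -5/3 + n² (l(n) = (-3 + 8/6) + n*n = (-3 + 8*(⅙)) + n² = (-3 + 4/3) + n² = -5/3 + n²)
24*l(5) = 24*(-5/3 + 5²) = 24*(-5/3 + 25) = 24*(70/3) = 560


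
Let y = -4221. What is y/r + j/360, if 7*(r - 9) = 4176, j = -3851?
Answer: -998567/56520 ≈ -17.668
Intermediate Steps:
r = 4239/7 (r = 9 + (1/7)*4176 = 9 + 4176/7 = 4239/7 ≈ 605.57)
y/r + j/360 = -4221/4239/7 - 3851/360 = -4221*7/4239 - 3851*1/360 = -3283/471 - 3851/360 = -998567/56520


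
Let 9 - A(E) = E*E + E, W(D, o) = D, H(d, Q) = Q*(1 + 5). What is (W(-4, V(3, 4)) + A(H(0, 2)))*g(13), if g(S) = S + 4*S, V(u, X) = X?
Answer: -9815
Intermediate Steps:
H(d, Q) = 6*Q (H(d, Q) = Q*6 = 6*Q)
A(E) = 9 - E - E**2 (A(E) = 9 - (E*E + E) = 9 - (E**2 + E) = 9 - (E + E**2) = 9 + (-E - E**2) = 9 - E - E**2)
g(S) = 5*S
(W(-4, V(3, 4)) + A(H(0, 2)))*g(13) = (-4 + (9 - 6*2 - (6*2)**2))*(5*13) = (-4 + (9 - 1*12 - 1*12**2))*65 = (-4 + (9 - 12 - 1*144))*65 = (-4 + (9 - 12 - 144))*65 = (-4 - 147)*65 = -151*65 = -9815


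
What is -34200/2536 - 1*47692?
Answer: -15122639/317 ≈ -47706.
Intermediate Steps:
-34200/2536 - 1*47692 = -34200*1/2536 - 47692 = -4275/317 - 47692 = -15122639/317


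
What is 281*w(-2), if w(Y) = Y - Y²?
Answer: -1686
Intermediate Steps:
281*w(-2) = 281*(-2*(1 - 1*(-2))) = 281*(-2*(1 + 2)) = 281*(-2*3) = 281*(-6) = -1686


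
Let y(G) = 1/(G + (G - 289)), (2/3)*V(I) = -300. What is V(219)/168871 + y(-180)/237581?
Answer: -69385699921/26038231142099 ≈ -0.0026648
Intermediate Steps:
V(I) = -450 (V(I) = (3/2)*(-300) = -450)
y(G) = 1/(-289 + 2*G) (y(G) = 1/(G + (-289 + G)) = 1/(-289 + 2*G))
V(219)/168871 + y(-180)/237581 = -450/168871 + 1/((-289 + 2*(-180))*237581) = -450*1/168871 + (1/237581)/(-289 - 360) = -450/168871 + (1/237581)/(-649) = -450/168871 - 1/649*1/237581 = -450/168871 - 1/154190069 = -69385699921/26038231142099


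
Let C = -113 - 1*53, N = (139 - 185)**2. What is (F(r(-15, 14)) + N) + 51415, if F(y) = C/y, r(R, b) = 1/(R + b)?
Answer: 53697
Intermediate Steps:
N = 2116 (N = (-46)**2 = 2116)
C = -166 (C = -113 - 53 = -166)
F(y) = -166/y
(F(r(-15, 14)) + N) + 51415 = (-166/(1/(-15 + 14)) + 2116) + 51415 = (-166/(1/(-1)) + 2116) + 51415 = (-166/(-1) + 2116) + 51415 = (-166*(-1) + 2116) + 51415 = (166 + 2116) + 51415 = 2282 + 51415 = 53697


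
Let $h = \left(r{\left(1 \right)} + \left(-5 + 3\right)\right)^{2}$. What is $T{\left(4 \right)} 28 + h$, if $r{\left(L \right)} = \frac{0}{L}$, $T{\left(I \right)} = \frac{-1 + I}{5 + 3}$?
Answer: $\frac{29}{2} \approx 14.5$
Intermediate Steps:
$T{\left(I \right)} = - \frac{1}{8} + \frac{I}{8}$ ($T{\left(I \right)} = \frac{-1 + I}{8} = \left(-1 + I\right) \frac{1}{8} = - \frac{1}{8} + \frac{I}{8}$)
$r{\left(L \right)} = 0$
$h = 4$ ($h = \left(0 + \left(-5 + 3\right)\right)^{2} = \left(0 - 2\right)^{2} = \left(-2\right)^{2} = 4$)
$T{\left(4 \right)} 28 + h = \left(- \frac{1}{8} + \frac{1}{8} \cdot 4\right) 28 + 4 = \left(- \frac{1}{8} + \frac{1}{2}\right) 28 + 4 = \frac{3}{8} \cdot 28 + 4 = \frac{21}{2} + 4 = \frac{29}{2}$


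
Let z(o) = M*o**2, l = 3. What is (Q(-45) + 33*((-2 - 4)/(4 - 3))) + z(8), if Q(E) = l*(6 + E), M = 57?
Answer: 3333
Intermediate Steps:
z(o) = 57*o**2
Q(E) = 18 + 3*E (Q(E) = 3*(6 + E) = 18 + 3*E)
(Q(-45) + 33*((-2 - 4)/(4 - 3))) + z(8) = ((18 + 3*(-45)) + 33*((-2 - 4)/(4 - 3))) + 57*8**2 = ((18 - 135) + 33*(-6/1)) + 57*64 = (-117 + 33*(-6*1)) + 3648 = (-117 + 33*(-6)) + 3648 = (-117 - 198) + 3648 = -315 + 3648 = 3333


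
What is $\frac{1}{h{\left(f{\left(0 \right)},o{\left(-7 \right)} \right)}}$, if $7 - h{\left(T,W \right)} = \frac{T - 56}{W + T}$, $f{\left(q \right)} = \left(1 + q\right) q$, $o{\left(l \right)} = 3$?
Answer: $\frac{3}{77} \approx 0.038961$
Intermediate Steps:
$f{\left(q \right)} = q \left(1 + q\right)$
$h{\left(T,W \right)} = 7 - \frac{-56 + T}{T + W}$ ($h{\left(T,W \right)} = 7 - \frac{T - 56}{W + T} = 7 - \frac{-56 + T}{T + W}$)
$\frac{1}{h{\left(f{\left(0 \right)},o{\left(-7 \right)} \right)}} = \frac{1}{\frac{1}{0 \left(1 + 0\right) + 3} \left(56 + 6 \cdot 0 \left(1 + 0\right) + 7 \cdot 3\right)} = \frac{1}{\frac{1}{0 \cdot 1 + 3} \left(56 + 6 \cdot 0 \cdot 1 + 21\right)} = \frac{1}{\frac{1}{0 + 3} \left(56 + 6 \cdot 0 + 21\right)} = \frac{1}{\frac{1}{3} \left(56 + 0 + 21\right)} = \frac{1}{\frac{1}{3} \cdot 77} = \frac{1}{\frac{77}{3}} = \frac{3}{77}$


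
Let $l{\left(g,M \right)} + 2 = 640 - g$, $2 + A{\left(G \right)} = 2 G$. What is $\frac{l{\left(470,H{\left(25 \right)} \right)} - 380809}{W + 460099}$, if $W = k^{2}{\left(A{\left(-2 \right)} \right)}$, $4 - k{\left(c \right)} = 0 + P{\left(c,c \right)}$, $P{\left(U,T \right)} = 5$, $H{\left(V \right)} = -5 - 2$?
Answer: $- \frac{380641}{460100} \approx -0.8273$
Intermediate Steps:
$H{\left(V \right)} = -7$
$A{\left(G \right)} = -2 + 2 G$
$l{\left(g,M \right)} = 638 - g$ ($l{\left(g,M \right)} = -2 - \left(-640 + g\right) = 638 - g$)
$k{\left(c \right)} = -1$ ($k{\left(c \right)} = 4 - \left(0 + 5\right) = 4 - 5 = -1$)
$W = 1$ ($W = \left(-1\right)^{2} = 1$)
$\frac{l{\left(470,H{\left(25 \right)} \right)} - 380809}{W + 460099} = \frac{\left(638 - 470\right) - 380809}{1 + 460099} = \frac{\left(638 - 470\right) - 380809}{460100} = \left(168 - 380809\right) \frac{1}{460100} = \left(-380641\right) \frac{1}{460100} = - \frac{380641}{460100}$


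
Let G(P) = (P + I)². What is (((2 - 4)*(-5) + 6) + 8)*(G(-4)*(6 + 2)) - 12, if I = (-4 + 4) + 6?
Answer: 756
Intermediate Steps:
I = 6 (I = 0 + 6 = 6)
G(P) = (6 + P)² (G(P) = (P + 6)² = (6 + P)²)
(((2 - 4)*(-5) + 6) + 8)*(G(-4)*(6 + 2)) - 12 = (((2 - 4)*(-5) + 6) + 8)*((6 - 4)²*(6 + 2)) - 12 = ((-2*(-5) + 6) + 8)*(2²*8) - 12 = ((10 + 6) + 8)*(4*8) - 12 = (16 + 8)*32 - 12 = 24*32 - 12 = 768 - 12 = 756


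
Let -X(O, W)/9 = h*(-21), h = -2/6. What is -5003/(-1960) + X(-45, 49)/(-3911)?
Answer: 19690213/7665560 ≈ 2.5687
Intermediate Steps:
h = -⅓ (h = -2*⅙ = -⅓ ≈ -0.33333)
X(O, W) = -63 (X(O, W) = -(-3)*(-21) = -9*7 = -63)
-5003/(-1960) + X(-45, 49)/(-3911) = -5003/(-1960) - 63/(-3911) = -5003*(-1/1960) - 63*(-1/3911) = 5003/1960 + 63/3911 = 19690213/7665560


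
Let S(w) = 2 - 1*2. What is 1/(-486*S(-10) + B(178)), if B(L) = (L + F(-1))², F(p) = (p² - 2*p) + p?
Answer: 1/32400 ≈ 3.0864e-5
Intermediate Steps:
S(w) = 0 (S(w) = 2 - 2 = 0)
F(p) = p² - p
B(L) = (2 + L)² (B(L) = (L - (-1 - 1))² = (L - 1*(-2))² = (L + 2)² = (2 + L)²)
1/(-486*S(-10) + B(178)) = 1/(-486*0 + (2 + 178)²) = 1/(0 + 180²) = 1/(0 + 32400) = 1/32400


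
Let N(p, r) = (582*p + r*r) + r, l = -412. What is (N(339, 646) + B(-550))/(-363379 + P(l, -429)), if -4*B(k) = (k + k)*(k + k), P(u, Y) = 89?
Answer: -31276/36329 ≈ -0.86091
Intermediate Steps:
N(p, r) = r + r² + 582*p (N(p, r) = (582*p + r²) + r = (r² + 582*p) + r = r + r² + 582*p)
B(k) = -k² (B(k) = -(k + k)*(k + k)/4 = -2*k*2*k/4 = -k²)
(N(339, 646) + B(-550))/(-363379 + P(l, -429)) = ((646 + 646² + 582*339) - 1*(-550)²)/(-363379 + 89) = ((646 + 417316 + 197298) - 1*302500)/(-363290) = (615260 - 302500)*(-1/363290) = 312760*(-1/363290) = -31276/36329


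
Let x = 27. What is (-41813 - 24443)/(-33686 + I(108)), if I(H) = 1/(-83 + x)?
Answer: 3710336/1886417 ≈ 1.9669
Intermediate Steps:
I(H) = -1/56 (I(H) = 1/(-83 + 27) = 1/(-56) = -1/56)
(-41813 - 24443)/(-33686 + I(108)) = (-41813 - 24443)/(-33686 - 1/56) = -66256/(-1886417/56) = -66256*(-56/1886417) = 3710336/1886417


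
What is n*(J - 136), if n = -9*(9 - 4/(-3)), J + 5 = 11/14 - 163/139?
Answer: 25587927/1946 ≈ 13149.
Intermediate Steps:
J = -10483/1946 (J = -5 + (11/14 - 163/139) = -5 - 753/1946 = -10483/1946 ≈ -5.3869)
n = -93 (n = -9*(9 - 4*(-1/3)) = -9*(9 + 4/3) = -9*31/3 = -93)
n*(J - 136) = -93*(-10483/1946 - 136) = -93*(-275139/1946) = 25587927/1946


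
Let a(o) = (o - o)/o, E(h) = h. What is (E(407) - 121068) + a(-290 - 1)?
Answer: -120661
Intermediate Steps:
a(o) = 0 (a(o) = 0/o = 0)
(E(407) - 121068) + a(-290 - 1) = (407 - 121068) + 0 = -120661 + 0 = -120661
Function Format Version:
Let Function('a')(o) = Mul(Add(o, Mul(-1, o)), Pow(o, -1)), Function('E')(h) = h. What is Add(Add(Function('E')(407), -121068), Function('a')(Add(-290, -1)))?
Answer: -120661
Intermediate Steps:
Function('a')(o) = 0 (Function('a')(o) = Mul(0, Pow(o, -1)) = 0)
Add(Add(Function('E')(407), -121068), Function('a')(Add(-290, -1))) = Add(Add(407, -121068), 0) = Add(-120661, 0) = -120661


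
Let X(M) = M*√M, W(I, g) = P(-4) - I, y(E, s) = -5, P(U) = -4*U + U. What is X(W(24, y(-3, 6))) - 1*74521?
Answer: -74521 - 24*I*√3 ≈ -74521.0 - 41.569*I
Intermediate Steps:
P(U) = -3*U
W(I, g) = 12 - I (W(I, g) = -3*(-4) - I = 12 - I)
X(M) = M^(3/2)
X(W(24, y(-3, 6))) - 1*74521 = (12 - 1*24)^(3/2) - 1*74521 = (12 - 24)^(3/2) - 74521 = (-12)^(3/2) - 74521 = -24*I*√3 - 74521 = -74521 - 24*I*√3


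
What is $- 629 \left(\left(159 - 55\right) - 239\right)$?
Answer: $84915$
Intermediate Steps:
$- 629 \left(\left(159 - 55\right) - 239\right) = - 629 \left(104 - 239\right) = \left(-629\right) \left(-135\right) = 84915$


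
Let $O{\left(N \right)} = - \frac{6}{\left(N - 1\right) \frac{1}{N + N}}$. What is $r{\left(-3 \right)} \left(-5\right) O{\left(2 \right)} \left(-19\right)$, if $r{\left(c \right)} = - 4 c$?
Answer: $-27360$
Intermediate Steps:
$O{\left(N \right)} = - \frac{12 N}{-1 + N}$ ($O{\left(N \right)} = - \frac{6}{\left(-1 + N\right) \frac{1}{2 N}} = - \frac{6}{\frac{1}{2} \frac{1}{N} \left(-1 + N\right)} = - 6 \frac{2 N}{-1 + N} = - \frac{12 N}{-1 + N}$)
$r{\left(-3 \right)} \left(-5\right) O{\left(2 \right)} \left(-19\right) = \left(-4\right) \left(-3\right) \left(-5\right) \left(\left(-12\right) 2 \frac{1}{-1 + 2}\right) \left(-19\right) = 12 \left(-5\right) \left(\left(-12\right) 2 \cdot 1^{-1}\right) \left(-19\right) = - 60 \left(\left(-12\right) 2 \cdot 1\right) \left(-19\right) = \left(-60\right) \left(-24\right) \left(-19\right) = 1440 \left(-19\right) = -27360$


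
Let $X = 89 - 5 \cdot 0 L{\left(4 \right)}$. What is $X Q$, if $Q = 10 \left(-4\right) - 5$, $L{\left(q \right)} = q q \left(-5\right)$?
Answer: $-4005$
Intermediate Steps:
$L{\left(q \right)} = - 5 q^{2}$ ($L{\left(q \right)} = q^{2} \left(-5\right) = - 5 q^{2}$)
$Q = -45$ ($Q = -40 - 5 = -45$)
$X = 89$ ($X = 89 - 5 \cdot 0 \left(- 5 \cdot 4^{2}\right) = 89 - 0 \left(\left(-5\right) 16\right) = 89 - 0 \left(-80\right) = 89 - 0 = 89 + 0 = 89$)
$X Q = 89 \left(-45\right) = -4005$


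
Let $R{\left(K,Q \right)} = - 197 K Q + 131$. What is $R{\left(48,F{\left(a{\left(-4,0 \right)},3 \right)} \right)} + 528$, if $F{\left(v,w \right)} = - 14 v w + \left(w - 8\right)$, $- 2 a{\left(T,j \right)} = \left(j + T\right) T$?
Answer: $-3129277$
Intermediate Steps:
$a{\left(T,j \right)} = - \frac{T \left(T + j\right)}{2}$ ($a{\left(T,j \right)} = - \frac{\left(j + T\right) T}{2} = - \frac{\left(T + j\right) T}{2} = - \frac{T \left(T + j\right)}{2}$)
$F{\left(v,w \right)} = -8 + w - 14 v w$ ($F{\left(v,w \right)} = - 14 v w + \left(w - 8\right) = - 14 v w + \left(-8 + w\right) = -8 + w - 14 v w$)
$R{\left(K,Q \right)} = 131 - 197 K Q$ ($R{\left(K,Q \right)} = - 197 K Q + 131 = 131 - 197 K Q$)
$R{\left(48,F{\left(a{\left(-4,0 \right)},3 \right)} \right)} + 528 = \left(131 - 9456 \left(-8 + 3 - 14 \left(\left(- \frac{1}{2}\right) \left(-4\right) \left(-4 + 0\right)\right) 3\right)\right) + 528 = \left(131 - 9456 \left(-8 + 3 - 14 \left(\left(- \frac{1}{2}\right) \left(-4\right) \left(-4\right)\right) 3\right)\right) + 528 = \left(131 - 9456 \left(-8 + 3 - \left(-112\right) 3\right)\right) + 528 = \left(131 - 9456 \left(-8 + 3 + 336\right)\right) + 528 = \left(131 - 9456 \cdot 331\right) + 528 = \left(131 - 3129936\right) + 528 = -3129805 + 528 = -3129277$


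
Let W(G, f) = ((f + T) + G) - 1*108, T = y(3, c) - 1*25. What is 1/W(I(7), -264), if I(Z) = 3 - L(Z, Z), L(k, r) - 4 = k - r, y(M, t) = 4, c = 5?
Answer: -1/394 ≈ -0.0025381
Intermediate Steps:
T = -21 (T = 4 - 1*25 = 4 - 25 = -21)
L(k, r) = 4 + k - r (L(k, r) = 4 + (k - r) = 4 + k - r)
I(Z) = -1 (I(Z) = 3 - (4 + Z - Z) = 3 - 1*4 = 3 - 4 = -1)
W(G, f) = -129 + G + f (W(G, f) = ((f - 21) + G) - 1*108 = ((-21 + f) + G) - 108 = (-21 + G + f) - 108 = -129 + G + f)
1/W(I(7), -264) = 1/(-129 - 1 - 264) = 1/(-394) = -1/394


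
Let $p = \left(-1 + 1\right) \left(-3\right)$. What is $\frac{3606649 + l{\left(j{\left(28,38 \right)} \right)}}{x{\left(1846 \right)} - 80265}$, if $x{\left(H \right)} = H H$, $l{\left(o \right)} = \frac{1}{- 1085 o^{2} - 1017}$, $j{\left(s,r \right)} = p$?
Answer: $\frac{3667962032}{3384017667} \approx 1.0839$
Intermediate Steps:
$p = 0$ ($p = 0 \left(-3\right) = 0$)
$j{\left(s,r \right)} = 0$
$l{\left(o \right)} = \frac{1}{-1017 - 1085 o^{2}}$
$x{\left(H \right)} = H^{2}$
$\frac{3606649 + l{\left(j{\left(28,38 \right)} \right)}}{x{\left(1846 \right)} - 80265} = \frac{3606649 - \frac{1}{1017 + 1085 \cdot 0^{2}}}{1846^{2} - 80265} = \frac{3606649 - \frac{1}{1017 + 1085 \cdot 0}}{3407716 - 80265} = \frac{3606649 - \frac{1}{1017 + 0}}{3327451} = \left(3606649 - \frac{1}{1017}\right) \frac{1}{3327451} = \frac{3667962032}{1017} \cdot \frac{1}{3327451} = \frac{3667962032}{3384017667}$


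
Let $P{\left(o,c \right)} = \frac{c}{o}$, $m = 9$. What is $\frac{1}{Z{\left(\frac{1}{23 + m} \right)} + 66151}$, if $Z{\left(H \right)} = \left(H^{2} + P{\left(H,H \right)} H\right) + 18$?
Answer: $\frac{1024}{67757089} \approx 1.5113 \cdot 10^{-5}$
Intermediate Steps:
$Z{\left(H \right)} = 18 + H + H^{2}$ ($Z{\left(H \right)} = \left(H^{2} + \frac{H}{H} H\right) + 18 = \left(H^{2} + 1 H\right) + 18 = \left(H^{2} + H\right) + 18 = \left(H + H^{2}\right) + 18 = 18 + H + H^{2}$)
$\frac{1}{Z{\left(\frac{1}{23 + m} \right)} + 66151} = \frac{1}{\left(18 + \frac{1}{23 + 9} + \left(\frac{1}{23 + 9}\right)^{2}\right) + 66151} = \frac{1}{\left(18 + \frac{1}{32} + \left(\frac{1}{32}\right)^{2}\right) + 66151} = \frac{1}{\left(18 + \frac{1}{32} + \frac{1}{1024}\right) + 66151} = \frac{1}{\frac{18465}{1024} + 66151} = \frac{1}{\frac{67757089}{1024}} = \frac{1024}{67757089}$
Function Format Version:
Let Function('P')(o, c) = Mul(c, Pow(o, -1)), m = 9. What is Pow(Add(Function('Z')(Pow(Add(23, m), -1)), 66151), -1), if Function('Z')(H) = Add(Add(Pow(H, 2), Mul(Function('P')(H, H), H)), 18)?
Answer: Rational(1024, 67757089) ≈ 1.5113e-5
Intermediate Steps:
Function('Z')(H) = Add(18, H, Pow(H, 2)) (Function('Z')(H) = Add(Add(Pow(H, 2), Mul(Mul(H, Pow(H, -1)), H)), 18) = Add(Add(Pow(H, 2), Mul(1, H)), 18) = Add(Add(Pow(H, 2), H), 18) = Add(Add(H, Pow(H, 2)), 18) = Add(18, H, Pow(H, 2)))
Pow(Add(Function('Z')(Pow(Add(23, m), -1)), 66151), -1) = Pow(Add(Add(18, Pow(Add(23, 9), -1), Pow(Pow(Add(23, 9), -1), 2)), 66151), -1) = Pow(Add(Add(18, Pow(32, -1), Pow(Pow(32, -1), 2)), 66151), -1) = Pow(Add(Add(18, Rational(1, 32), Pow(Rational(1, 32), 2)), 66151), -1) = Pow(Add(Add(18, Rational(1, 32), Rational(1, 1024)), 66151), -1) = Pow(Add(Rational(18465, 1024), 66151), -1) = Pow(Rational(67757089, 1024), -1) = Rational(1024, 67757089)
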